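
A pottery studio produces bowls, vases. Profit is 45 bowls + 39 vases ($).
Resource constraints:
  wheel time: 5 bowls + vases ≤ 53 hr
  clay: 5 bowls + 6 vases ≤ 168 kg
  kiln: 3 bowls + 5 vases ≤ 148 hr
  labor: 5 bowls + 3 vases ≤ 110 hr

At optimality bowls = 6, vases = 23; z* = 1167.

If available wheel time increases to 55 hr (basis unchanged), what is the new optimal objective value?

1173

Binding: wheel time and clay. Non-binding: kiln (15 unused), labor (11 unused).
Slack constraints have shadow price 0 (complementary slackness).
Dual feasibility on the basic columns requires 5·y_wheel time + 5·y_clay = 45, 1·y_wheel time + 6·y_clay = 39.
This yields shadow prices y_wheel time = 3, y_clay = 6.
Δz = y_wheel time·Δb = 3 × (2) = 6, so new z* = 1167 + 6 = 1173.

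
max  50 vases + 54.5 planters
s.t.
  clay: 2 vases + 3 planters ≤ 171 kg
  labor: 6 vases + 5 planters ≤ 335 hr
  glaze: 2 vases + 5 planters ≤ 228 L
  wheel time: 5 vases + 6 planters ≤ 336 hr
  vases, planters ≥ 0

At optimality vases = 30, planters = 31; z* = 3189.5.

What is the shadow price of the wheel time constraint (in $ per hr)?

Binding: labor and wheel time. Non-binding: clay (18 unused), glaze (13 unused).
Since clay, glaze are not tight, their duals are 0.
Dual feasibility on the basic columns requires 6·y_labor + 5·y_wheel time = 50, 5·y_labor + 6·y_wheel time = 54.5.
Solving: y_labor = 2.5, y_wheel time = 7.
Shadow price of wheel time = 7.

7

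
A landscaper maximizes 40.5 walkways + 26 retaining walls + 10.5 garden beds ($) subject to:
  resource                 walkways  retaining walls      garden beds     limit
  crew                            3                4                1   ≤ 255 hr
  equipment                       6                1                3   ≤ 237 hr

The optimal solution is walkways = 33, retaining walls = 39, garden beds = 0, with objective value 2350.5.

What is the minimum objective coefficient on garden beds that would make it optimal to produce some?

17.5

Check each constraint at x*: crew 255/255 (tight); equipment 237/237 (tight).
Dual feasibility on the basic columns requires 3·y_crew + 6·y_equipment = 40.5, 4·y_crew + 1·y_equipment = 26.
→ y_crew = 5.5 and y_equipment = 4.
garden beds enters the basis when its profit ≥ yᵀa₃ = 5.5·1 + 4·3 = 17.5.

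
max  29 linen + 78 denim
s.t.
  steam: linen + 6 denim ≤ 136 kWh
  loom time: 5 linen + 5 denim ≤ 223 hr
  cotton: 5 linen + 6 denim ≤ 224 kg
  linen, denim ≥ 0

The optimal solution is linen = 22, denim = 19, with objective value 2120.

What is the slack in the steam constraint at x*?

steam used = 1·22 + 6·19 = 136; slack = 136 − 136 = 0.

0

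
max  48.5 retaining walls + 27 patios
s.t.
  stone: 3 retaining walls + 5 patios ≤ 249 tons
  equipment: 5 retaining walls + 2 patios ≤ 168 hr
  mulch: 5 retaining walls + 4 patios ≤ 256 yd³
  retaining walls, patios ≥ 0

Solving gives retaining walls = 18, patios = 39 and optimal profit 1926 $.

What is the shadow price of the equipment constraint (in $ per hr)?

Check each constraint at x*: stone 249/249 (tight); equipment 168/168 (tight); mulch 246/256 (slack 10).
Since mulch is not tight, its dual is 0.
Dual feasibility on the basic columns requires 3·y_stone + 5·y_equipment = 48.5, 5·y_stone + 2·y_equipment = 27.
→ y_stone = 2 and y_equipment = 8.5.
Shadow price of equipment = 8.5.

8.5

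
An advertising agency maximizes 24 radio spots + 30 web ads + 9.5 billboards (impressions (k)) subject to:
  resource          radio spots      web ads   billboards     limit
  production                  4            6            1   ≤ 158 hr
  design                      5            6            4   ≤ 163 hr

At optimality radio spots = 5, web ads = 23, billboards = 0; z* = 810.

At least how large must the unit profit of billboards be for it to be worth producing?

Both production and design are binding at x*.
From A_Bᵀ y = c: 4·y_production + 5·y_design = 24; 6·y_production + 6·y_design = 30.
→ y_production = 1 and y_design = 4.
billboards enters the basis when its profit ≥ yᵀa₃ = 1·1 + 4·4 = 17.

17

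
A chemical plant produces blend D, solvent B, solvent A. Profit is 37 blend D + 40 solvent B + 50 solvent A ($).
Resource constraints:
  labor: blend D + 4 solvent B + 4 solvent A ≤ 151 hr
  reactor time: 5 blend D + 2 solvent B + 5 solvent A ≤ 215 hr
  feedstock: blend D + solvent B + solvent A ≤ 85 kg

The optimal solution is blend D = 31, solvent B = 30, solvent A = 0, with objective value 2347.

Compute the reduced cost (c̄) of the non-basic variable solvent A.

Binding: labor and reactor time. Non-binding: feedstock (24 unused).
Since feedstock is not tight, its dual is 0.
Dual feasibility on the basic columns requires 1·y_labor + 5·y_reactor time = 37, 4·y_labor + 2·y_reactor time = 40.
→ y_labor = 7 and y_reactor time = 6.
Reduced cost of solvent A: c₃ − yᵀa₃ = 50 − (7·4 + 6·5) = 50 − 58 = -8.

-8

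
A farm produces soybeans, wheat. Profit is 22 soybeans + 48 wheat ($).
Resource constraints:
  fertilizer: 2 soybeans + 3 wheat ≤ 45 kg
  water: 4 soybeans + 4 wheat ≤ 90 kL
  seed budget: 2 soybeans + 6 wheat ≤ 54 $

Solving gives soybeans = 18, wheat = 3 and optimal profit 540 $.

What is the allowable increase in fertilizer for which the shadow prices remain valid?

Binding constraints: fertilizer, seed budget. The basis is B = [[2,3],[2,6]] with det 6.
Per unit increase in fertilizer, x* moves by d = (1, -0.3333).
The basis stays optimal until water becomes binding; allowable increase = 2.25 kg.

2.25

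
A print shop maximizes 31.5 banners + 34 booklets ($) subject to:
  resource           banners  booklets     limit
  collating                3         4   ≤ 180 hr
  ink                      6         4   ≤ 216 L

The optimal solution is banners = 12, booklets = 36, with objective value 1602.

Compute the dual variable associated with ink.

Check each constraint at x*: collating 180/180 (tight); ink 216/216 (tight).
Dual feasibility on the basic columns requires 3·y_collating + 6·y_ink = 31.5, 4·y_collating + 4·y_ink = 34.
Solving: y_collating = 6.5, y_ink = 2.
Shadow price of ink = 2.

2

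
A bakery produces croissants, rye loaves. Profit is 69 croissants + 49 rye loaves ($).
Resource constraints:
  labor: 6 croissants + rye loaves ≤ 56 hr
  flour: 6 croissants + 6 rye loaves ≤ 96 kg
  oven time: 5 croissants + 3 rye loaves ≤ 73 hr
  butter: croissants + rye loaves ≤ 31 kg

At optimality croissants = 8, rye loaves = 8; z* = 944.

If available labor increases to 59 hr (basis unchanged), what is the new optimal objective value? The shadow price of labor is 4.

956

Δb = 3, so new z* = 944 + (4)·(3) = 944 + 12 = 956.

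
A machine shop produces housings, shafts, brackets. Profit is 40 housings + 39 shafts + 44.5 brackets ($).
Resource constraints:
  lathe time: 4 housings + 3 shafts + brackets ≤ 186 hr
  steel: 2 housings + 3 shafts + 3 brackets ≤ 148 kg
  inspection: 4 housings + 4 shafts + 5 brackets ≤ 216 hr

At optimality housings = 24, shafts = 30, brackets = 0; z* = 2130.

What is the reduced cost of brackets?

Check each constraint at x*: lathe time 186/186 (tight); steel 138/148 (slack 10); inspection 216/216 (tight).
Slack constraints have shadow price 0 (complementary slackness).
From A_Bᵀ y = c: 4·y_lathe time + 4·y_inspection = 40; 3·y_lathe time + 4·y_inspection = 39.
→ y_lathe time = 1 and y_inspection = 9.
Reduced cost of brackets: c₃ − yᵀa₃ = 44.5 − (1·1 + 9·5) = 44.5 − 46 = -1.5.

-1.5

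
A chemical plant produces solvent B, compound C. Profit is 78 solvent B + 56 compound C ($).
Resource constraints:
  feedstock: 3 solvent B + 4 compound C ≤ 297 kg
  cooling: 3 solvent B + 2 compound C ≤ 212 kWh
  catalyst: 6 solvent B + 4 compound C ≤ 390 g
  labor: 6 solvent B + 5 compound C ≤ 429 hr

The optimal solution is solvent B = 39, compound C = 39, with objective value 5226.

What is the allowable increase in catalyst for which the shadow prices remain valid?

34

Binding constraints: catalyst, labor. The basis is B = [[6,4],[6,5]] with det 6.
Per unit increase in catalyst, x* moves by d = (0.8333, -1).
The basis stays optimal until cooling becomes binding; allowable increase = 34 g.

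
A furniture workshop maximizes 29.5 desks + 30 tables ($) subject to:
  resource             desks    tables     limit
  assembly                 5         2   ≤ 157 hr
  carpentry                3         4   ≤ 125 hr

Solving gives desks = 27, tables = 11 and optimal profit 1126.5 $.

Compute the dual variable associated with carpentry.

6.5

At the optimum: assembly uses 157 of 157 (binding); carpentry uses 125 of 125 (binding).
The binding rows give the dual system: 5·y_assembly + 3·y_carpentry = 29.5 and 2·y_assembly + 4·y_carpentry = 30.
This yields shadow prices y_assembly = 2, y_carpentry = 6.5.
Shadow price of carpentry = 6.5.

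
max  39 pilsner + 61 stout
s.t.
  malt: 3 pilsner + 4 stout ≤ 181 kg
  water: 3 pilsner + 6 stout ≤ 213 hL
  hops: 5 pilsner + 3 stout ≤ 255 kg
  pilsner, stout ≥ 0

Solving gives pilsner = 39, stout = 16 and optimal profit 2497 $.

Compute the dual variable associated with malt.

8.5

Check each constraint at x*: malt 181/181 (tight); water 213/213 (tight); hops 243/255 (slack 12).
By complementary slackness, y = 0 for the non-binding constraint.
From A_Bᵀ y = c: 3·y_malt + 3·y_water = 39; 4·y_malt + 6·y_water = 61.
→ y_malt = 8.5 and y_water = 4.5.
Shadow price of malt = 8.5.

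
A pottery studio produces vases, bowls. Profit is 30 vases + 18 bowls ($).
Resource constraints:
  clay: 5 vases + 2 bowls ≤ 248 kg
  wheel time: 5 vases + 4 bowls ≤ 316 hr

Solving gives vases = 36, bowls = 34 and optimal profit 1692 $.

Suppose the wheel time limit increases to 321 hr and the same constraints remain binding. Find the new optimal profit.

Check each constraint at x*: clay 248/248 (tight); wheel time 316/316 (tight).
From A_Bᵀ y = c: 5·y_clay + 5·y_wheel time = 30; 2·y_clay + 4·y_wheel time = 18.
Solving: y_clay = 3, y_wheel time = 3.
Δz = y_wheel time·Δb = 3 × (5) = 15, so new z* = 1692 + 15 = 1707.

1707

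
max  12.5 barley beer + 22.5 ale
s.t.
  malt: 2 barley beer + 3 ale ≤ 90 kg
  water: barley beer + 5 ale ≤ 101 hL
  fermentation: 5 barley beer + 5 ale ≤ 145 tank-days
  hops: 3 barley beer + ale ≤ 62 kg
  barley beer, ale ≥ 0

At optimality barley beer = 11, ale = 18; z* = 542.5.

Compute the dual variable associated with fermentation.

2

Check each constraint at x*: malt 76/90 (slack 14); water 101/101 (tight); fermentation 145/145 (tight); hops 51/62 (slack 11).
Slack constraints have shadow price 0 (complementary slackness).
From A_Bᵀ y = c: 1·y_water + 5·y_fermentation = 12.5; 5·y_water + 5·y_fermentation = 22.5.
This yields shadow prices y_water = 2.5, y_fermentation = 2.
Shadow price of fermentation = 2.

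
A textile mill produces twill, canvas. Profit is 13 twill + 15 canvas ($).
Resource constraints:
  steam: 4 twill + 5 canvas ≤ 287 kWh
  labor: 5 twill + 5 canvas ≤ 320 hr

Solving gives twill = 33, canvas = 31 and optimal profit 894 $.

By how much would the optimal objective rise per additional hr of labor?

1

At the optimum: steam uses 287 of 287 (binding); labor uses 320 of 320 (binding).
The binding rows give the dual system: 4·y_steam + 5·y_labor = 13 and 5·y_steam + 5·y_labor = 15.
This yields shadow prices y_steam = 2, y_labor = 1.
Shadow price of labor = 1.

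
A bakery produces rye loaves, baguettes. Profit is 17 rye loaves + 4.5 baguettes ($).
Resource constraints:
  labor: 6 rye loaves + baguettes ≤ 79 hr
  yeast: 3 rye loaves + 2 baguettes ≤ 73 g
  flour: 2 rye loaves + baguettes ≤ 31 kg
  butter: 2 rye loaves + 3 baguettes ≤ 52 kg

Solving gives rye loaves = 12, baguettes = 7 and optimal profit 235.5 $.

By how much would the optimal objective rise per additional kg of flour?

At the optimum: labor uses 79 of 79 (binding); yeast uses 50 of 73 (slack = 23); flour uses 31 of 31 (binding); butter uses 45 of 52 (slack = 7).
Slack constraints have shadow price 0 (complementary slackness).
Dual feasibility on the basic columns requires 6·y_labor + 2·y_flour = 17, 1·y_labor + 1·y_flour = 4.5.
This yields shadow prices y_labor = 2, y_flour = 2.5.
Shadow price of flour = 2.5.

2.5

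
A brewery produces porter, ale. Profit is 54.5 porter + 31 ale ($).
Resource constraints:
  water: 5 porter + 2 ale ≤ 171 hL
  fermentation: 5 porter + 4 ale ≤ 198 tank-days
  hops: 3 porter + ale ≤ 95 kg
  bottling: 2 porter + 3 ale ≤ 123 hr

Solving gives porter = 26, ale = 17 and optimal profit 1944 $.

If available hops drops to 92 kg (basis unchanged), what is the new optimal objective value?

1917

Check each constraint at x*: water 164/171 (slack 7); fermentation 198/198 (tight); hops 95/95 (tight); bottling 103/123 (slack 20).
Since water, bottling are not tight, their duals are 0.
The binding rows give the dual system: 5·y_fermentation + 3·y_hops = 54.5 and 4·y_fermentation + 1·y_hops = 31.
This yields shadow prices y_fermentation = 5.5, y_hops = 9.
Δz = y_hops·Δb = 9 × (-3) = -27, so new z* = 1944 − 27 = 1917.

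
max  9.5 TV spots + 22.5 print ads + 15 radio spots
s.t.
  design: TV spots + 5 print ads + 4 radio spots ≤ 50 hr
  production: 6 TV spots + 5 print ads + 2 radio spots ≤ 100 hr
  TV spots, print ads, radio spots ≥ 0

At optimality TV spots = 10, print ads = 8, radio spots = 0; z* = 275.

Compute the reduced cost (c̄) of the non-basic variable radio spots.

At the optimum: design uses 50 of 50 (binding); production uses 100 of 100 (binding).
The binding rows give the dual system: 1·y_design + 6·y_production = 9.5 and 5·y_design + 5·y_production = 22.5.
Solving: y_design = 3.5, y_production = 1.
Reduced cost of radio spots: c₃ − yᵀa₃ = 15 − (3.5·4 + 1·2) = 15 − 16 = -1.

-1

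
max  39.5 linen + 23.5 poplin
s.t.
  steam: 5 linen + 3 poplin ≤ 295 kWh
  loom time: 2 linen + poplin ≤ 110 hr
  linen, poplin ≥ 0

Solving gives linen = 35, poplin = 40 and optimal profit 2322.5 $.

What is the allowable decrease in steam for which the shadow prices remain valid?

20

Binding constraints: steam, loom time. The basis is B = [[5,3],[2,1]] with det -1.
Per unit decrease in steam, x* moves by d = (1, -2).
The basis stays optimal until poplin reaches 0; allowable decrease = 20 kWh.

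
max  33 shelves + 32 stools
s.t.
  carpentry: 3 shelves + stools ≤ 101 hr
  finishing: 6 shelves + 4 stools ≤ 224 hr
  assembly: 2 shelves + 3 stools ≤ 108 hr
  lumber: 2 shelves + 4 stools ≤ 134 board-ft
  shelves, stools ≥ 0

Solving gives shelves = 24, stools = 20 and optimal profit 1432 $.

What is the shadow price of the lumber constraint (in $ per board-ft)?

0

At the optimum: carpentry uses 92 of 101 (slack = 9); finishing uses 224 of 224 (binding); assembly uses 108 of 108 (binding); lumber uses 128 of 134 (slack = 6).
By complementary slackness, y = 0 for the non-binding constraints.
The binding rows give the dual system: 6·y_finishing + 2·y_assembly = 33 and 4·y_finishing + 3·y_assembly = 32.
→ y_finishing = 3.5 and y_assembly = 6.
Shadow price of lumber = 0.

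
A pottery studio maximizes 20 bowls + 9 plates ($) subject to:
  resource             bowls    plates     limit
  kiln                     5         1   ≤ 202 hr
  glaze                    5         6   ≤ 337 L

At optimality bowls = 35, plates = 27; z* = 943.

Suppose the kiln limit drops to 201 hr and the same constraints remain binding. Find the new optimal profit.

940

At the optimum: kiln uses 202 of 202 (binding); glaze uses 337 of 337 (binding).
From A_Bᵀ y = c: 5·y_kiln + 5·y_glaze = 20; 1·y_kiln + 6·y_glaze = 9.
This yields shadow prices y_kiln = 3, y_glaze = 1.
Δz = y_kiln·Δb = 3 × (-1) = -3, so new z* = 943 − 3 = 940.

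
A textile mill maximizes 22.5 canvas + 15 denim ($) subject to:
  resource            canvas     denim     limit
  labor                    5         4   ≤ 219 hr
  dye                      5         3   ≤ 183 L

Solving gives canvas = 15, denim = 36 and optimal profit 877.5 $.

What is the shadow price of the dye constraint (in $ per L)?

Both labor and dye are binding at x*.
From A_Bᵀ y = c: 5·y_labor + 5·y_dye = 22.5; 4·y_labor + 3·y_dye = 15.
Solving: y_labor = 1.5, y_dye = 3.
Shadow price of dye = 3.

3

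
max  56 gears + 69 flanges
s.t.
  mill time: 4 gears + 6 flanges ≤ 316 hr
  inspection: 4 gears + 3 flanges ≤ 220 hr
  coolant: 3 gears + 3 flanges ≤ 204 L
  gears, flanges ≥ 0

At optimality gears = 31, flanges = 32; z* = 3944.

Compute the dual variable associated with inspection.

At the optimum: mill time uses 316 of 316 (binding); inspection uses 220 of 220 (binding); coolant uses 189 of 204 (slack = 15).
Since coolant is not tight, its dual is 0.
Dual feasibility on the basic columns requires 4·y_mill time + 4·y_inspection = 56, 6·y_mill time + 3·y_inspection = 69.
→ y_mill time = 9 and y_inspection = 5.
Shadow price of inspection = 5.

5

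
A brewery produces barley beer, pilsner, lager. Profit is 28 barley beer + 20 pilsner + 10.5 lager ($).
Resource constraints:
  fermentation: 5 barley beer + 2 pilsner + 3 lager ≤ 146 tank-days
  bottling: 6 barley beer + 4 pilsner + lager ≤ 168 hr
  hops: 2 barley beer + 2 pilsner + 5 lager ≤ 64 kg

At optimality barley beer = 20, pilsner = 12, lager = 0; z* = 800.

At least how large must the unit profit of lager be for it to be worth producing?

14

Binding: bottling and hops. Non-binding: fermentation (22 unused).
By complementary slackness, y = 0 for the non-binding constraint.
Dual feasibility on the basic columns requires 6·y_bottling + 2·y_hops = 28, 4·y_bottling + 2·y_hops = 20.
→ y_bottling = 4 and y_hops = 2.
lager enters the basis when its profit ≥ yᵀa₃ = 4·1 + 2·5 = 14.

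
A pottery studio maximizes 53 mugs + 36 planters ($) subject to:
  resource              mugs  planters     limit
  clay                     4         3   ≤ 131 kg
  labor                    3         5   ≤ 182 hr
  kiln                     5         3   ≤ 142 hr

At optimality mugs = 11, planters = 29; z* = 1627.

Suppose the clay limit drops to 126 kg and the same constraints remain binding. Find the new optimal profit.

1592

Check each constraint at x*: clay 131/131 (tight); labor 178/182 (slack 4); kiln 142/142 (tight).
Slack constraints have shadow price 0 (complementary slackness).
From A_Bᵀ y = c: 4·y_clay + 5·y_kiln = 53; 3·y_clay + 3·y_kiln = 36.
→ y_clay = 7 and y_kiln = 5.
Δz = y_clay·Δb = 7 × (-5) = -35, so new z* = 1627 − 35 = 1592.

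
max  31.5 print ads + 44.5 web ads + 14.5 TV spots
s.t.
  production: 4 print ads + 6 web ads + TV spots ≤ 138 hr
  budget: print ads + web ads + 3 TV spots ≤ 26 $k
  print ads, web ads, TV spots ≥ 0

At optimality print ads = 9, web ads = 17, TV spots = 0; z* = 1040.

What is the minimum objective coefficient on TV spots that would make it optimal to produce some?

At the optimum: production uses 138 of 138 (binding); budget uses 26 of 26 (binding).
From A_Bᵀ y = c: 4·y_production + 1·y_budget = 31.5; 6·y_production + 1·y_budget = 44.5.
This yields shadow prices y_production = 6.5, y_budget = 5.5.
TV spots enters the basis when its profit ≥ yᵀa₃ = 6.5·1 + 5.5·3 = 23.

23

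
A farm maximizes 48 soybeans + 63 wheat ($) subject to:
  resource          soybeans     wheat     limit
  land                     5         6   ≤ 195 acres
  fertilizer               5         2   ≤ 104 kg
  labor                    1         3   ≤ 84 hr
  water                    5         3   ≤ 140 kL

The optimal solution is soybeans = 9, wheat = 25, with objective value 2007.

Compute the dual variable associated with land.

9

Check each constraint at x*: land 195/195 (tight); fertilizer 95/104 (slack 9); labor 84/84 (tight); water 120/140 (slack 20).
Since fertilizer, water are not tight, their duals are 0.
The binding rows give the dual system: 5·y_land + 1·y_labor = 48 and 6·y_land + 3·y_labor = 63.
→ y_land = 9 and y_labor = 3.
Shadow price of land = 9.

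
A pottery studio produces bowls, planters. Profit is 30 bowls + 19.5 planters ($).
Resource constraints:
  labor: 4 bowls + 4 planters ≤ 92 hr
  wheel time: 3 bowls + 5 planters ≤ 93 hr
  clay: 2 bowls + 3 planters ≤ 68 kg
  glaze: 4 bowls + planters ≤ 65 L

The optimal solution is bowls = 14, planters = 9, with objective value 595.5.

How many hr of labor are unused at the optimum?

0

labor used = 4·14 + 4·9 = 92; slack = 92 − 92 = 0.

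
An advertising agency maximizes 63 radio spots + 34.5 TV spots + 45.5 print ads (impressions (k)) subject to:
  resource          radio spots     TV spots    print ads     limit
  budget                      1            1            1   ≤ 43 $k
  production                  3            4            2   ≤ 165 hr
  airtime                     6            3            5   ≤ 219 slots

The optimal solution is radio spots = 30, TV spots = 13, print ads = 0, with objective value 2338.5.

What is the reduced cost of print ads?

-8

Check each constraint at x*: budget 43/43 (tight); production 142/165 (slack 23); airtime 219/219 (tight).
Since production is not tight, its dual is 0.
The binding rows give the dual system: 1·y_budget + 6·y_airtime = 63 and 1·y_budget + 3·y_airtime = 34.5.
→ y_budget = 6 and y_airtime = 9.5.
Reduced cost of print ads: c₃ − yᵀa₃ = 45.5 − (6·1 + 9.5·5) = 45.5 − 53.5 = -8.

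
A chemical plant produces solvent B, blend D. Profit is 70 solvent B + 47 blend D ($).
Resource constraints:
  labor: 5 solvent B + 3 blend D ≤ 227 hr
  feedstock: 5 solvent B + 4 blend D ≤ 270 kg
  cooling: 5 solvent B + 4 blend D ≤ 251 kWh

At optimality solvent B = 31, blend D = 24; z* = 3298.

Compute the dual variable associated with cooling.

5

Binding: labor and cooling. Non-binding: feedstock (19 unused).
Since feedstock is not tight, its dual is 0.
Dual feasibility on the basic columns requires 5·y_labor + 5·y_cooling = 70, 3·y_labor + 4·y_cooling = 47.
Solving: y_labor = 9, y_cooling = 5.
Shadow price of cooling = 5.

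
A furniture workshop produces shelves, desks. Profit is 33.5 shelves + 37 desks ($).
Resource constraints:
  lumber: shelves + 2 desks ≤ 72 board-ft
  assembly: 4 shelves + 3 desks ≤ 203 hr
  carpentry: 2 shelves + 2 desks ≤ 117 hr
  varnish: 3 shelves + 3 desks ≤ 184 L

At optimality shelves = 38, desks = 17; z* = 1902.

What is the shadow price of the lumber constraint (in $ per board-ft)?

9.5

At the optimum: lumber uses 72 of 72 (binding); assembly uses 203 of 203 (binding); carpentry uses 110 of 117 (slack = 7); varnish uses 165 of 184 (slack = 19).
Slack constraints have shadow price 0 (complementary slackness).
From A_Bᵀ y = c: 1·y_lumber + 4·y_assembly = 33.5; 2·y_lumber + 3·y_assembly = 37.
→ y_lumber = 9.5 and y_assembly = 6.
Shadow price of lumber = 9.5.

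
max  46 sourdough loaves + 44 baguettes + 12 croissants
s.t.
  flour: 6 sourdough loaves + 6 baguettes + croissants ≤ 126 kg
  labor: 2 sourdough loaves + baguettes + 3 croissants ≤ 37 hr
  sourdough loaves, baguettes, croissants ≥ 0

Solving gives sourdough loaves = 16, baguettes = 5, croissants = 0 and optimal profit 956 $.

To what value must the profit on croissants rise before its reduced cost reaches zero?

Both flour and labor are binding at x*.
From A_Bᵀ y = c: 6·y_flour + 2·y_labor = 46; 6·y_flour + 1·y_labor = 44.
→ y_flour = 7 and y_labor = 2.
croissants enters the basis when its profit ≥ yᵀa₃ = 7·1 + 2·3 = 13.

13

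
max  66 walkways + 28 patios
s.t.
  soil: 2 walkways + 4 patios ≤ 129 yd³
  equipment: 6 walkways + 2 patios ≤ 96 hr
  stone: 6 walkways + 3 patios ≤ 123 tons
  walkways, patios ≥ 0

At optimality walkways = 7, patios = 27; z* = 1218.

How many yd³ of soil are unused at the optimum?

7

soil used = 2·7 + 4·27 = 122; slack = 129 − 122 = 7.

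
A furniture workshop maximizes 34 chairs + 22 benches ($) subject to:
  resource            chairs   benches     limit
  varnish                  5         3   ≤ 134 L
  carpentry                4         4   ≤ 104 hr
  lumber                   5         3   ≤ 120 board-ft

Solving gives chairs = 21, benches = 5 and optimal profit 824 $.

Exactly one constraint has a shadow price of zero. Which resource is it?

varnish

varnish: 120/134 (slack 14)
carpentry: 104/104 (binding)
lumber: 120/120 (binding)
By complementary slackness, a constraint with positive slack has shadow price 0 → varnish.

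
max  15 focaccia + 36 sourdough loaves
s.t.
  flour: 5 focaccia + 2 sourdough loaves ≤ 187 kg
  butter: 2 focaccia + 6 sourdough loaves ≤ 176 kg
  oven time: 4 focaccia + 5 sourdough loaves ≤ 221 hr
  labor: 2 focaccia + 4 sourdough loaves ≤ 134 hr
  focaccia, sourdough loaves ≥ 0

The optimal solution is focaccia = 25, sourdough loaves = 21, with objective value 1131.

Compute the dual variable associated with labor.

At the optimum: flour uses 167 of 187 (slack = 20); butter uses 176 of 176 (binding); oven time uses 205 of 221 (slack = 16); labor uses 134 of 134 (binding).
Slack constraints have shadow price 0 (complementary slackness).
The binding rows give the dual system: 2·y_butter + 2·y_labor = 15 and 6·y_butter + 4·y_labor = 36.
This yields shadow prices y_butter = 3, y_labor = 4.5.
Shadow price of labor = 4.5.

4.5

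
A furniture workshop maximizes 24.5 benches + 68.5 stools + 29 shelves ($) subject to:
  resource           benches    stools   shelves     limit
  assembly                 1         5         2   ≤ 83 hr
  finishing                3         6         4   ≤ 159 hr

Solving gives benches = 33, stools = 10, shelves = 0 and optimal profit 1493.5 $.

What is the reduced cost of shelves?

Both assembly and finishing are binding at x*.
The binding rows give the dual system: 1·y_assembly + 3·y_finishing = 24.5 and 5·y_assembly + 6·y_finishing = 68.5.
→ y_assembly = 6.5 and y_finishing = 6.
Reduced cost of shelves: c₃ − yᵀa₃ = 29 − (6.5·2 + 6·4) = 29 − 37 = -8.

-8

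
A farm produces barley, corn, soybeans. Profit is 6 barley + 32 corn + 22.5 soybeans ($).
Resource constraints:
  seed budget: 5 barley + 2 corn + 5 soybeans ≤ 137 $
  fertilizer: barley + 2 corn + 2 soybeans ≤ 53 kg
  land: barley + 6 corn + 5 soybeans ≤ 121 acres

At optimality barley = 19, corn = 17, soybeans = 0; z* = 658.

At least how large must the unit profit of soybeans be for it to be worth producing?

Check each constraint at x*: seed budget 129/137 (slack 8); fertilizer 53/53 (tight); land 121/121 (tight).
Slack constraints have shadow price 0 (complementary slackness).
The binding rows give the dual system: 1·y_fertilizer + 1·y_land = 6 and 2·y_fertilizer + 6·y_land = 32.
→ y_fertilizer = 1 and y_land = 5.
soybeans enters the basis when its profit ≥ yᵀa₃ = 1·2 + 5·5 = 27.

27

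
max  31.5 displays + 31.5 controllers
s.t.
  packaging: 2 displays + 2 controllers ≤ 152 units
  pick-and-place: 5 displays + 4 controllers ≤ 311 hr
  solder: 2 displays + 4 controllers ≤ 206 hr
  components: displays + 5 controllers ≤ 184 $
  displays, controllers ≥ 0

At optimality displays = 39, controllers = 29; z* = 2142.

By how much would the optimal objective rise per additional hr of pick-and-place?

6

Binding: pick-and-place and components. Non-binding: packaging (16 unused), solder (12 unused).
Since packaging, solder are not tight, their duals are 0.
The binding rows give the dual system: 5·y_pick-and-place + 1·y_components = 31.5 and 4·y_pick-and-place + 5·y_components = 31.5.
→ y_pick-and-place = 6 and y_components = 1.5.
Shadow price of pick-and-place = 6.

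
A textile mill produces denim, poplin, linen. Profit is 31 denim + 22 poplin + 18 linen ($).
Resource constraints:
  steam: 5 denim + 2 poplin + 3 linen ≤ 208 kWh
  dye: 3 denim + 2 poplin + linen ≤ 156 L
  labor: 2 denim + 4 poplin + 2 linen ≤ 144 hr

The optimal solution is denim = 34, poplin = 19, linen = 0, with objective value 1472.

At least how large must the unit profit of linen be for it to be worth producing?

Binding: steam and labor. Non-binding: dye (16 unused).
Slack constraints have shadow price 0 (complementary slackness).
The binding rows give the dual system: 5·y_steam + 2·y_labor = 31 and 2·y_steam + 4·y_labor = 22.
→ y_steam = 5 and y_labor = 3.
linen enters the basis when its profit ≥ yᵀa₃ = 5·3 + 3·2 = 21.

21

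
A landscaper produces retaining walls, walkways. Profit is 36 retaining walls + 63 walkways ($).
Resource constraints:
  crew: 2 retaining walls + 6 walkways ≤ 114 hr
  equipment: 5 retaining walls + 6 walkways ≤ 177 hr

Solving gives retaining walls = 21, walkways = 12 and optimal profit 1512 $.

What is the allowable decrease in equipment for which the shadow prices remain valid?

63

Binding constraints: crew, equipment. The basis is B = [[2,6],[5,6]] with det -18.
Per unit decrease in equipment, x* moves by d = (-0.3333, 0.1111).
The basis stays optimal until retaining walls reaches 0; allowable decrease = 63 hr.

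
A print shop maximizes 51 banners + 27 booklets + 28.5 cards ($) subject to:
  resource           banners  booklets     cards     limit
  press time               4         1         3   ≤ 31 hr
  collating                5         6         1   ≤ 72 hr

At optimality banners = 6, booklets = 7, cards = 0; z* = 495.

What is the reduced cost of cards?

Check each constraint at x*: press time 31/31 (tight); collating 72/72 (tight).
Dual feasibility on the basic columns requires 4·y_press time + 5·y_collating = 51, 1·y_press time + 6·y_collating = 27.
Solving: y_press time = 9, y_collating = 3.
Reduced cost of cards: c₃ − yᵀa₃ = 28.5 − (9·3 + 3·1) = 28.5 − 30 = -1.5.

-1.5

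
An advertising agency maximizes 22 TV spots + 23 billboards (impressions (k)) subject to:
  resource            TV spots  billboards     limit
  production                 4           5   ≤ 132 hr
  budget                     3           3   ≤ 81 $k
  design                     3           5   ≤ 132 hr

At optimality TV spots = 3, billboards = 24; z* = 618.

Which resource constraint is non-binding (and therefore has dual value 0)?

production: 132/132 (binding)
budget: 81/81 (binding)
design: 129/132 (slack 3)
By complementary slackness, a constraint with positive slack has shadow price 0 → design.

design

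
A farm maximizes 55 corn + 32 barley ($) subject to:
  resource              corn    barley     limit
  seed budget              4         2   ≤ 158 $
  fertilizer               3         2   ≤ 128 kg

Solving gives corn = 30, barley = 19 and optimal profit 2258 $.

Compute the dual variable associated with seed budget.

At the optimum: seed budget uses 158 of 158 (binding); fertilizer uses 128 of 128 (binding).
The binding rows give the dual system: 4·y_seed budget + 3·y_fertilizer = 55 and 2·y_seed budget + 2·y_fertilizer = 32.
→ y_seed budget = 7 and y_fertilizer = 9.
Shadow price of seed budget = 7.

7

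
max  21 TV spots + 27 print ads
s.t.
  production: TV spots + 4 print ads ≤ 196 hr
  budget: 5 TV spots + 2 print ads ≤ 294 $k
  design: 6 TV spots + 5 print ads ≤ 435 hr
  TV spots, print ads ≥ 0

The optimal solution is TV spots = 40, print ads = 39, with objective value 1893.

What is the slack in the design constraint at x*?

0

design used = 6·40 + 5·39 = 435; slack = 435 − 435 = 0.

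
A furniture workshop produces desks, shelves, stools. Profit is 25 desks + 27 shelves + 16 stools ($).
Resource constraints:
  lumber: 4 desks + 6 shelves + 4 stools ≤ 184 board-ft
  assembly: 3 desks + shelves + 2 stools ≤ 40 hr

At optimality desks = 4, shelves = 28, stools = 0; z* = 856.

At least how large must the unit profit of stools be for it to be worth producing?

22

Check each constraint at x*: lumber 184/184 (tight); assembly 40/40 (tight).
The binding rows give the dual system: 4·y_lumber + 3·y_assembly = 25 and 6·y_lumber + 1·y_assembly = 27.
This yields shadow prices y_lumber = 4, y_assembly = 3.
stools enters the basis when its profit ≥ yᵀa₃ = 4·4 + 3·2 = 22.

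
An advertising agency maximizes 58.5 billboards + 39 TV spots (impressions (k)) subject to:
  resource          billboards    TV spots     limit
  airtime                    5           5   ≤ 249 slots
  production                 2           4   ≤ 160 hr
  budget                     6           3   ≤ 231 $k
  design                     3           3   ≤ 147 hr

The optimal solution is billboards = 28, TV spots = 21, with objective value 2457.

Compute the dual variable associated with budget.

6.5

Check each constraint at x*: airtime 245/249 (slack 4); production 140/160 (slack 20); budget 231/231 (tight); design 147/147 (tight).
Slack constraints have shadow price 0 (complementary slackness).
Dual feasibility on the basic columns requires 6·y_budget + 3·y_design = 58.5, 3·y_budget + 3·y_design = 39.
→ y_budget = 6.5 and y_design = 6.5.
Shadow price of budget = 6.5.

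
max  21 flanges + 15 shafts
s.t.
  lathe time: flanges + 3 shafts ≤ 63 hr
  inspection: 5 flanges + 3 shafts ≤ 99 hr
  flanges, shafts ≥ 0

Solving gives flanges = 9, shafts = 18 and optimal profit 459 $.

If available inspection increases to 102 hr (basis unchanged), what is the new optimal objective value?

At the optimum: lathe time uses 63 of 63 (binding); inspection uses 99 of 99 (binding).
Dual feasibility on the basic columns requires 1·y_lathe time + 5·y_inspection = 21, 3·y_lathe time + 3·y_inspection = 15.
This yields shadow prices y_lathe time = 1, y_inspection = 4.
Δz = y_inspection·Δb = 4 × (3) = 12, so new z* = 459 + 12 = 471.

471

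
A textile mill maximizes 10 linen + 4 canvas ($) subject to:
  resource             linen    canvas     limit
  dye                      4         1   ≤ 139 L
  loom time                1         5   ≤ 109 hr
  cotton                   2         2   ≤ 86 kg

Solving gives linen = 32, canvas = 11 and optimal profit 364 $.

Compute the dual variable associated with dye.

Check each constraint at x*: dye 139/139 (tight); loom time 87/109 (slack 22); cotton 86/86 (tight).
Since loom time is not tight, its dual is 0.
The binding rows give the dual system: 4·y_dye + 2·y_cotton = 10 and 1·y_dye + 2·y_cotton = 4.
This yields shadow prices y_dye = 2, y_cotton = 1.
Shadow price of dye = 2.

2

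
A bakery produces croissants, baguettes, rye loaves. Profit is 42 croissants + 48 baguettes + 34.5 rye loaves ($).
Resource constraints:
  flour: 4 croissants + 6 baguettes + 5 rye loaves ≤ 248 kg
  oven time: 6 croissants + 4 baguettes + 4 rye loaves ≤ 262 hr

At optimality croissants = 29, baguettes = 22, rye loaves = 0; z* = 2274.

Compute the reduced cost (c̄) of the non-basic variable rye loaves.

Check each constraint at x*: flour 248/248 (tight); oven time 262/262 (tight).
Dual feasibility on the basic columns requires 4·y_flour + 6·y_oven time = 42, 6·y_flour + 4·y_oven time = 48.
Solving: y_flour = 6, y_oven time = 3.
Reduced cost of rye loaves: c₃ − yᵀa₃ = 34.5 − (6·5 + 3·4) = 34.5 − 42 = -7.5.

-7.5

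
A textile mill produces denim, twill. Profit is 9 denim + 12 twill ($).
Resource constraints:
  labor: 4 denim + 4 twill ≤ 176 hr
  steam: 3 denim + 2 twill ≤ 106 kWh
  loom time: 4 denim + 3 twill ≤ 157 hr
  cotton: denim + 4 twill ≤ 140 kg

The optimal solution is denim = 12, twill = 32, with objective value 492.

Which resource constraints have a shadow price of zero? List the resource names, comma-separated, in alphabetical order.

labor: 176/176 (binding)
steam: 100/106 (slack 6)
loom time: 144/157 (slack 13)
cotton: 140/140 (binding)
By complementary slackness, a constraint with positive slack has shadow price 0 → loom time, steam.

loom time, steam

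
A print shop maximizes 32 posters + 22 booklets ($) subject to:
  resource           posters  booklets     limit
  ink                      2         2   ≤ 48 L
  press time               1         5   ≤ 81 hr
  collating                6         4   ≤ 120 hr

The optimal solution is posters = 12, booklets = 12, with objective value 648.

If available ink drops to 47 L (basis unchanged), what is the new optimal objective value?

Binding: ink and collating. Non-binding: press time (9 unused).
Since press time is not tight, its dual is 0.
Dual feasibility on the basic columns requires 2·y_ink + 6·y_collating = 32, 2·y_ink + 4·y_collating = 22.
Solving: y_ink = 1, y_collating = 5.
Δz = y_ink·Δb = 1 × (-1) = -1, so new z* = 648 − 1 = 647.

647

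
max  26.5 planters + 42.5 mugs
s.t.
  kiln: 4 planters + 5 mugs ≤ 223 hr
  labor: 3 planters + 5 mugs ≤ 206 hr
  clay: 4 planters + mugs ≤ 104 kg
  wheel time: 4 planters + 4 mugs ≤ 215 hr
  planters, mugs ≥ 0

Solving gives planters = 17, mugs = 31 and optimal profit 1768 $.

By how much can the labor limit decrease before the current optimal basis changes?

1.5625

Binding constraints: kiln, labor. The basis is B = [[4,5],[3,5]] with det 5.
Per unit decrease in labor, x* moves by d = (1, -0.8).
The basis stays optimal until clay becomes binding; allowable decrease = 1.5625 hr.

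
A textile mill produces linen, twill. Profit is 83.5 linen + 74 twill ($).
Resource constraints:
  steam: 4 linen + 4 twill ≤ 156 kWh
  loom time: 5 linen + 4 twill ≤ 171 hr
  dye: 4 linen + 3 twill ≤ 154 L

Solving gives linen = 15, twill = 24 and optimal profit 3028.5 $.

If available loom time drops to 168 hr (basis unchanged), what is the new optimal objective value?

Check each constraint at x*: steam 156/156 (tight); loom time 171/171 (tight); dye 132/154 (slack 22).
Since dye is not tight, its dual is 0.
From A_Bᵀ y = c: 4·y_steam + 5·y_loom time = 83.5; 4·y_steam + 4·y_loom time = 74.
Solving: y_steam = 9, y_loom time = 9.5.
Δz = y_loom time·Δb = 9.5 × (-3) = -28.5, so new z* = 3028.5 − 28.5 = 3000.

3000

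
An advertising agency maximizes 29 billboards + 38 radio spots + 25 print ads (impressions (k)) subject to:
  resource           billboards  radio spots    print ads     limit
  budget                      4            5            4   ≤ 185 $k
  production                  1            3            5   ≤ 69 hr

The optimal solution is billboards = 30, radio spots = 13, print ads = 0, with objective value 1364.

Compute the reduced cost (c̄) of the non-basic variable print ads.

Check each constraint at x*: budget 185/185 (tight); production 69/69 (tight).
The binding rows give the dual system: 4·y_budget + 1·y_production = 29 and 5·y_budget + 3·y_production = 38.
Solving: y_budget = 7, y_production = 1.
Reduced cost of print ads: c₃ − yᵀa₃ = 25 − (7·4 + 1·5) = 25 − 33 = -8.

-8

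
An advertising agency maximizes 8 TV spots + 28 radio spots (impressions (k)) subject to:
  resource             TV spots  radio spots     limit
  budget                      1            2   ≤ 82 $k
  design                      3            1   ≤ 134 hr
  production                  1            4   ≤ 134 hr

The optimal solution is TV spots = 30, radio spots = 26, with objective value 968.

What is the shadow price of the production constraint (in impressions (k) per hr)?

Binding: budget and production. Non-binding: design (18 unused).
Slack constraints have shadow price 0 (complementary slackness).
From A_Bᵀ y = c: 1·y_budget + 1·y_production = 8; 2·y_budget + 4·y_production = 28.
This yields shadow prices y_budget = 2, y_production = 6.
Shadow price of production = 6.

6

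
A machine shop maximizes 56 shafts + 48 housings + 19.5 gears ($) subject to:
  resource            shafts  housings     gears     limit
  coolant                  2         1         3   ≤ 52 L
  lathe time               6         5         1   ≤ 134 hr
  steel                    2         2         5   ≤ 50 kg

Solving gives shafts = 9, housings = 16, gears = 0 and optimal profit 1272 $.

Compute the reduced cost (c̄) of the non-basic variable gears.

-8.5

Check each constraint at x*: coolant 34/52 (slack 18); lathe time 134/134 (tight); steel 50/50 (tight).
Since coolant is not tight, its dual is 0.
From A_Bᵀ y = c: 6·y_lathe time + 2·y_steel = 56; 5·y_lathe time + 2·y_steel = 48.
→ y_lathe time = 8 and y_steel = 4.
Reduced cost of gears: c₃ − yᵀa₃ = 19.5 − (8·1 + 4·5) = 19.5 − 28 = -8.5.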